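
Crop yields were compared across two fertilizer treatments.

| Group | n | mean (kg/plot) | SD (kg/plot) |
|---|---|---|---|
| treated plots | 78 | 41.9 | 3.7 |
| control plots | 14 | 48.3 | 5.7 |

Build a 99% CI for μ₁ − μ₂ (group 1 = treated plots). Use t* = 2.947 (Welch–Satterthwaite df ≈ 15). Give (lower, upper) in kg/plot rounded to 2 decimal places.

(-11.06, -1.74)

Per-group SEs: s₁/√n₁ = 3.7/√78 = 0.4189, s₂/√n₂ = 5.7/√14 = 1.5234.
Unpooled SE of the difference: √(0.17547721 + 2.32074756) = 1.5799.
Margin of error = t* · SE = 2.947 × 1.5799 = 4.6560.
x̄₁ − x̄₂ = 41.9 − 48.3 = -6.4000.
CI: -6.4000 ± 4.6560 = (-11.06, -1.74).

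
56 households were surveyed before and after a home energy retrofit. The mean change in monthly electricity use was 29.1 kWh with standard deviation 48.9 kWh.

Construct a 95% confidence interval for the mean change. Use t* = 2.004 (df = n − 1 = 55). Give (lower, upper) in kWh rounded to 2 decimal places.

This is a matched-pairs design, so SE = s_d/√n = 48.9/√56 = 6.5345.
Margin = 2.004 × 6.5345 = 13.0951; the interval is 29.1 ± 13.0951 = (16.00, 42.20).

(16.00, 42.20)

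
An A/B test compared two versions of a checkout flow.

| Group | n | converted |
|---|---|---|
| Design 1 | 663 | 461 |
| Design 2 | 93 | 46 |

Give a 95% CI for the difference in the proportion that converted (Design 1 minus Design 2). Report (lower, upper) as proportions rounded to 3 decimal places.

p̂₁ = 461/663 = 0.6953 and p̂₂ = 46/93 = 0.4946.
SE₁ = √(p̂₁(1−p̂₁)/n₁) = √(0.6953·0.3047/663) = 0.01788; SE₂ = √(0.4946·0.5054/93) = 0.05184.
Independent samples: SE of the difference = √(SE₁² + SE₂²) = √(0.0003196944 + 0.0026873856) = 0.05484.
z* for 95% confidence is 1.960, so the margin of error is 1.960 × 0.05484 = 0.10749.
Point estimate p̂₁ − p̂₂ = 0.6953 − 0.4946 = 0.2007.
0.2007 ± 0.10749 → (0.093, 0.308).

(0.093, 0.308)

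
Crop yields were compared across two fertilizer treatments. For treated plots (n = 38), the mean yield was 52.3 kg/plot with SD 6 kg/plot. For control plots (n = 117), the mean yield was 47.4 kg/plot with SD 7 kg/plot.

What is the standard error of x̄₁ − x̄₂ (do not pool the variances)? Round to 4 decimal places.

1.1688

Standard errors of each mean: 6/√38 = 0.9733 and 7/√117 = 0.6472.
SE(x̄₁ − x̄₂) = √(0.9733² + 0.6472²) = 1.1688 for independent samples with unequal variances.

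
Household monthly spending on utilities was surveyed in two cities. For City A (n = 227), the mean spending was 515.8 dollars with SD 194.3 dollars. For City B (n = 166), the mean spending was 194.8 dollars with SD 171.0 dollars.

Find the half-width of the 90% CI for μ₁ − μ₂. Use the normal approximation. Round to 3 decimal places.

30.442

Standard errors of each mean: 194.3/√227 = 12.8961 and 171.0/√166 = 13.2722.
SE(x̄₁ − x̄₂) = √(12.8961² + 13.2722²) = 18.5057 for independent samples with unequal variances.
With z* = 1.645, the margin is 1.645 × 18.5057 = 30.4419.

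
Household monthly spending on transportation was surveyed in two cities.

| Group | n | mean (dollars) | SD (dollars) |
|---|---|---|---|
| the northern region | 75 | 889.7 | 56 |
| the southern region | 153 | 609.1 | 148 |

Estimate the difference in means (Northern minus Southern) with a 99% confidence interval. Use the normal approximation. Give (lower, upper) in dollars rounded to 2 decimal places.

Standard errors of each mean: 56/√75 = 6.4663 and 148/√153 = 11.9651.
SE(x̄₁ − x̄₂) = √(6.4663² + 11.9651²) = 13.6006 for independent samples with unequal variances.
With z* = 2.576, the margin is 2.576 × 13.6006 = 35.0351.
x̄₁ − x̄₂ = 889.7 − 609.1 = 280.6000; the interval is 280.6000 ± 35.0351 = (245.56, 315.64).

(245.56, 315.64)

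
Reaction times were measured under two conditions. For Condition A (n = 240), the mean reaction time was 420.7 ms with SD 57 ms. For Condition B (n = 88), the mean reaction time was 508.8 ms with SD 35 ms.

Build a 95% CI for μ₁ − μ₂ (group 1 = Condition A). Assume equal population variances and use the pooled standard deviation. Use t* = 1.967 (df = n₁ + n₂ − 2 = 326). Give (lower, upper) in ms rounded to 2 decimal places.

Pooled variance s_p² = [239·57² + 87·35²] / (240+88−2) = 2708.8528, so s_p = 52.0466.
SE_diff = s_p·√(1/n₁ + 1/n₂) = 52.0466·√(1/240 + 1/88) = 6.4861.
t* = 1.967; margin = 1.967 × 6.4861 = 12.7582.
Difference = 420.7 − 508.8 = -88.1000.
-88.1000 ± 12.7582 → (-100.86, -75.34).

(-100.86, -75.34)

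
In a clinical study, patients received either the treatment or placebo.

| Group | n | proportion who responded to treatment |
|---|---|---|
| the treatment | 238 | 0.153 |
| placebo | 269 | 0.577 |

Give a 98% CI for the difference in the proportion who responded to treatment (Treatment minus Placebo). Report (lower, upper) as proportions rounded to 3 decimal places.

The two standard errors are √(0.1530×0.8470/238) = 0.02333 and √(0.5770×0.4230/269) = 0.03012.
Because the samples are independent, SE_diff = √(0.02333² + 0.03012²) = 0.03810.
Using z* = 2.326 for 98%, ME = 2.326 × 0.03810 = 0.08862.
p̂₁ − p̂₂ = -0.4240; interval -0.4240 ± 0.08862 gives (-0.513, -0.335).

(-0.513, -0.335)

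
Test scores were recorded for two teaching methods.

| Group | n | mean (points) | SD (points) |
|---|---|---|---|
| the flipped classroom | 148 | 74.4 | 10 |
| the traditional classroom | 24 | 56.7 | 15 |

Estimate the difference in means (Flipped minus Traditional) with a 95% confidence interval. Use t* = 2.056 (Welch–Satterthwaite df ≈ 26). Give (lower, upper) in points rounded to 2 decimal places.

Per-group SEs: s₁/√n₁ = 10/√148 = 0.8220, s₂/√n₂ = 15/√24 = 3.0619.
Unpooled SE of the difference: √(0.675684 + 9.37523161) = 3.1703.
Margin of error = t* · SE = 2.056 × 3.1703 = 6.5181.
x̄₁ − x̄₂ = 74.4 − 56.7 = 17.7000.
CI: 17.7000 ± 6.5181 = (11.18, 24.22).

(11.18, 24.22)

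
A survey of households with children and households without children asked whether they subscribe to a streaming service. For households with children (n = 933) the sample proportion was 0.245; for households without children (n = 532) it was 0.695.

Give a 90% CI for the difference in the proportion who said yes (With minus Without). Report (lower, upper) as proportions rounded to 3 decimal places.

SE₁ = √(p̂₁(1−p̂₁)/n₁) = √(0.2450·0.7550/933) = 0.01408; SE₂ = √(0.6950·0.3050/532) = 0.01996.
Independent samples: SE of the difference = √(SE₁² + SE₂²) = √(0.0001982464 + 0.0003984016) = 0.02443.
z* for 90% confidence is 1.645, so the margin of error is 1.645 × 0.02443 = 0.04019.
Point estimate p̂₁ − p̂₂ = 0.2450 − 0.6950 = -0.4500.
-0.4500 ± 0.04019 → (-0.490, -0.410).

(-0.490, -0.410)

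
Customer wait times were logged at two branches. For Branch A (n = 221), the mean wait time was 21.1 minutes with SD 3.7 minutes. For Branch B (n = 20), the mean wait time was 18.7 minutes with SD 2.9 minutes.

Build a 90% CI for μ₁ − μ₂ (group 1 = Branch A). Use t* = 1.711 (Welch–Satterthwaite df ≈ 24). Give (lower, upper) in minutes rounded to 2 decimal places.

(1.21, 3.59)

Per-group SEs: s₁/√n₁ = 3.7/√221 = 0.2489, s₂/√n₂ = 2.9/√20 = 0.6485.
Unpooled SE of the difference: √(0.06195121 + 0.42055225) = 0.6946.
Margin of error = t* · SE = 1.711 × 0.6946 = 1.1885.
x̄₁ − x̄₂ = 21.1 − 18.7 = 2.4000.
CI: 2.4000 ± 1.1885 = (1.21, 3.59).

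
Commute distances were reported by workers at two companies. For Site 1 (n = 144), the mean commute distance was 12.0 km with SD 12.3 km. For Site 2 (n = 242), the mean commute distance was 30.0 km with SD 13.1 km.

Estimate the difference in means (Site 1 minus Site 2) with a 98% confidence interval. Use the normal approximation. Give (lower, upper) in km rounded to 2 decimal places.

(-21.09, -14.91)

Per-group SEs: s₁/√n₁ = 12.3/√144 = 1.0250, s₂/√n₂ = 13.1/√242 = 0.8421.
Unpooled SE of the difference: √(1.050625 + 0.70913241) = 1.3266.
Margin of error = z* · SE = 2.326 × 1.3266 = 3.0857.
x̄₁ − x̄₂ = 12.0 − 30.0 = -18.0000.
CI: -18.0000 ± 3.0857 = (-21.09, -14.91).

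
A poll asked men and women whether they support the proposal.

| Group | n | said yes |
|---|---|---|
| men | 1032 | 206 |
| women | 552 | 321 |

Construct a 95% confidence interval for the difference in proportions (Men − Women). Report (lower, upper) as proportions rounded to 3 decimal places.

(-0.430, -0.334)

First, p̂₁ = 206/1032 = 0.1996; p̂₂ = 321/552 = 0.5815.
The two standard errors are √(0.1996×0.8004/1032) = 0.01244 and √(0.5815×0.4185/552) = 0.02100.
Because the samples are independent, SE_diff = √(0.01244² + 0.02100²) = 0.02441.
Using z* = 1.960 for 95%, ME = 1.960 × 0.02441 = 0.04784.
p̂₁ − p̂₂ = -0.3819; interval -0.3819 ± 0.04784 gives (-0.430, -0.334).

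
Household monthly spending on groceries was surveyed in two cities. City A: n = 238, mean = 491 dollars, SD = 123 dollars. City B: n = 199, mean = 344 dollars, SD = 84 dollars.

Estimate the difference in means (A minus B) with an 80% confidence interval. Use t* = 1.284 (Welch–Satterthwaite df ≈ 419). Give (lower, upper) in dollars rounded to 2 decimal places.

Standard errors of each mean: 123/√238 = 7.9729 and 84/√199 = 5.9546.
SE(x̄₁ − x̄₂) = √(7.9729² + 5.9546²) = 9.9511 for independent samples with unequal variances.
With t* = 1.284, the margin is 1.284 × 9.9511 = 12.7772.
x̄₁ − x̄₂ = 491 − 344 = 147.0000; the interval is 147.0000 ± 12.7772 = (134.22, 159.78).

(134.22, 159.78)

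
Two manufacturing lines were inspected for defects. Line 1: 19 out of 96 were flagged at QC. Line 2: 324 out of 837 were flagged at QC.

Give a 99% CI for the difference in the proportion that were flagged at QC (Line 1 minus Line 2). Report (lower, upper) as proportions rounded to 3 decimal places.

(-0.303, -0.076)

Sample proportions: 19/96 = 0.1979, 324/837 = 0.3871.
Each SE is √(p̂(1−p̂)/n): √(0.1979·0.8021/96) = 0.04066 and √(0.3871·0.6129/837) = 0.01684.
SE(p̂₁ − p̂₂) = √(SE₁² + SE₂²) = √(0.0016532356 + 0.0002835856) = 0.04401, since the two samples are independent.
At 99% confidence z* = 2.576; margin = 2.576 × 0.04401 = 0.11337.
The difference is 0.1979 − 0.3871 = -0.1892, so the interval is -0.1892 ± 0.11337 = (-0.303, -0.076).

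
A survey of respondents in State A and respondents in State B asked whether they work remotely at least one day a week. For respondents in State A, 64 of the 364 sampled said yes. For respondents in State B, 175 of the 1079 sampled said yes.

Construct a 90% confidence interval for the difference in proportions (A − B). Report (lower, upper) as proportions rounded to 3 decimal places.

Sample proportions: 64/364 = 0.1758, 175/1079 = 0.1622.
Each SE is √(p̂(1−p̂)/n): √(0.1758·0.8242/364) = 0.01995 and √(0.1622·0.8378/1079) = 0.01122.
SE(p̂₁ − p̂₂) = √(SE₁² + SE₂²) = √(0.0003980025 + 0.0001258884) = 0.02289, since the two samples are independent.
At 90% confidence z* = 1.645; margin = 1.645 × 0.02289 = 0.03765.
The difference is 0.1758 − 0.1622 = 0.0136, so the interval is 0.0136 ± 0.03765 = (-0.024, 0.051).

(-0.024, 0.051)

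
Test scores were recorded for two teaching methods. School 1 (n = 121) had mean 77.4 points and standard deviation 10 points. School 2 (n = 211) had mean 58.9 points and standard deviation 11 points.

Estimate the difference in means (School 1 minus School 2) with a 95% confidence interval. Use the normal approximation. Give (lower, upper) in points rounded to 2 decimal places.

(16.18, 20.82)

SE₁ = s₁/√n₁ = 10/√121 = 0.9091; SE₂ = 11/√211 = 0.7573.
Independent samples, unequal variances: SE_diff = √(SE₁² + SE₂²) = √(0.82646281 + 0.57350329) = 1.1832.
z* = 1.960, so margin of error = 1.960 × 1.1832 = 2.3191.
Difference in means = 77.4 − 58.9 = 18.5000.
18.5000 ± 2.3191 → (16.18, 20.82).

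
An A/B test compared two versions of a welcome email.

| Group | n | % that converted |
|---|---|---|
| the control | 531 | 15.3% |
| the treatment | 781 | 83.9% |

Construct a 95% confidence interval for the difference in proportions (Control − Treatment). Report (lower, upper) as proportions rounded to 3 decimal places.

(-0.726, -0.646)

The two standard errors are √(0.1530×0.8470/531) = 0.01562 and √(0.8390×0.1610/781) = 0.01315.
Because the samples are independent, SE_diff = √(0.01562² + 0.01315²) = 0.02042.
Using z* = 1.960 for 95%, ME = 1.960 × 0.02042 = 0.04002.
p̂₁ − p̂₂ = -0.6860; interval -0.6860 ± 0.04002 gives (-0.726, -0.646).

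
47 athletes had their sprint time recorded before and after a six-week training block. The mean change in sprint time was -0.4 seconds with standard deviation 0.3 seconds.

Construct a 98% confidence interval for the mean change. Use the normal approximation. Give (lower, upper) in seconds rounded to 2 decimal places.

(-0.50, -0.30)

Paired design: SE = s_d/√n = 0.3/√47 = 0.0438.
z* = 2.326; margin of error = 2.326 × 0.0438 = 0.1019.
-0.4 ± 0.1019 → (-0.50, -0.30).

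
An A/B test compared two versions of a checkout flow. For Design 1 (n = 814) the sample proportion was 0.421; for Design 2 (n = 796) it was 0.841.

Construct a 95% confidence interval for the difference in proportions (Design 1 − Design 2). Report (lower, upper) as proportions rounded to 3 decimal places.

The two standard errors are √(0.4210×0.5790/814) = 0.01730 and √(0.8410×0.1590/796) = 0.01296.
Because the samples are independent, SE_diff = √(0.01730² + 0.01296²) = 0.02162.
Using z* = 1.960 for 95%, ME = 1.960 × 0.02162 = 0.04238.
p̂₁ − p̂₂ = -0.4200; interval -0.4200 ± 0.04238 gives (-0.462, -0.378).

(-0.462, -0.378)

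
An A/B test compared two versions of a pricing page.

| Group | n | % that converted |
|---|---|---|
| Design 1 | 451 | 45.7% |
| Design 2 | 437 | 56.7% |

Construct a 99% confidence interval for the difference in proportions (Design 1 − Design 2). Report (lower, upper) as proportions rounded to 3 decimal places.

(-0.196, -0.024)

The two standard errors are √(0.4570×0.5430/451) = 0.02346 and √(0.5670×0.4330/437) = 0.02370.
Because the samples are independent, SE_diff = √(0.02346² + 0.02370²) = 0.03335.
Using z* = 2.576 for 99%, ME = 2.576 × 0.03335 = 0.08591.
p̂₁ − p̂₂ = -0.1100; interval -0.1100 ± 0.08591 gives (-0.196, -0.024).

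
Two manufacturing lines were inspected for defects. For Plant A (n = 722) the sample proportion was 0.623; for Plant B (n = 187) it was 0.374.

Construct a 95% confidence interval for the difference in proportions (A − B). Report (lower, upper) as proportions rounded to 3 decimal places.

(0.171, 0.327)

Each SE is √(p̂(1−p̂)/n): √(0.6230·0.3770/722) = 0.01804 and √(0.3740·0.6260/187) = 0.03538.
SE(p̂₁ − p̂₂) = √(SE₁² + SE₂²) = √(0.0003254416 + 0.0012517444) = 0.03971, since the two samples are independent.
At 95% confidence z* = 1.960; margin = 1.960 × 0.03971 = 0.07783.
The difference is 0.6230 − 0.3740 = 0.2490, so the interval is 0.2490 ± 0.07783 = (0.171, 0.327).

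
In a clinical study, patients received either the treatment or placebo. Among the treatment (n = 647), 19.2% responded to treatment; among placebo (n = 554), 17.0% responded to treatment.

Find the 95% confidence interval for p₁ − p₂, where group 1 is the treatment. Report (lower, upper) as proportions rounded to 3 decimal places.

(-0.022, 0.066)

SE₁ = √(p̂₁(1−p̂₁)/n₁) = √(0.1920·0.8080/647) = 0.01548; SE₂ = √(0.1700·0.8300/554) = 0.01596.
Independent samples: SE of the difference = √(SE₁² + SE₂²) = √(0.0002396304 + 0.0002547216) = 0.02223.
z* for 95% confidence is 1.960, so the margin of error is 1.960 × 0.02223 = 0.04357.
Point estimate p̂₁ − p̂₂ = 0.1920 − 0.1700 = 0.0220.
0.0220 ± 0.04357 → (-0.022, 0.066).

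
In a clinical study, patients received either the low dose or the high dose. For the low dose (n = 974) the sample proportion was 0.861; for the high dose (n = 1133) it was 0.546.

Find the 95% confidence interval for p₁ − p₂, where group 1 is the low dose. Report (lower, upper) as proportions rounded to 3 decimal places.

(0.279, 0.351)

SE₁ = √(p̂₁(1−p̂₁)/n₁) = √(0.8610·0.1390/974) = 0.01108; SE₂ = √(0.5460·0.4540/1133) = 0.01479.
Independent samples: SE of the difference = √(SE₁² + SE₂²) = √(0.0001227664 + 0.0002187441) = 0.01848.
z* for 95% confidence is 1.960, so the margin of error is 1.960 × 0.01848 = 0.03622.
Point estimate p̂₁ − p̂₂ = 0.8610 − 0.5460 = 0.3150.
0.3150 ± 0.03622 → (0.279, 0.351).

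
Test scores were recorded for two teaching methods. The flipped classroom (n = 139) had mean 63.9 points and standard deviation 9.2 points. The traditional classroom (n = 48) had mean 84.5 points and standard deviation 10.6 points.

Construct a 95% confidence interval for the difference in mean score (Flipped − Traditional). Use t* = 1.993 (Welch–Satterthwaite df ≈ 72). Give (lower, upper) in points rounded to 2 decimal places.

Standard errors of each mean: 9.2/√139 = 0.7803 and 10.6/√48 = 1.5300.
SE(x̄₁ − x̄₂) = √(0.7803² + 1.5300²) = 1.7175 for independent samples with unequal variances.
With t* = 1.993, the margin is 1.993 × 1.7175 = 3.4230.
x̄₁ − x̄₂ = 63.9 − 84.5 = -20.6000; the interval is -20.6000 ± 3.4230 = (-24.02, -17.18).

(-24.02, -17.18)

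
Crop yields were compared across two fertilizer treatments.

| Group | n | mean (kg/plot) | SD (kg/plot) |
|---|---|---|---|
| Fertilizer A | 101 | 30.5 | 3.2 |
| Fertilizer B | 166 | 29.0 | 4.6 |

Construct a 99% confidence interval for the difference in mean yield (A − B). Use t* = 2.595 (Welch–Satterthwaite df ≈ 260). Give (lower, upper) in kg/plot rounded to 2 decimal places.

Standard errors of each mean: 3.2/√101 = 0.3184 and 4.6/√166 = 0.3570.
SE(x̄₁ − x̄₂) = √(0.3184² + 0.3570²) = 0.4784 for independent samples with unequal variances.
With t* = 2.595, the margin is 2.595 × 0.4784 = 1.2414.
x̄₁ − x̄₂ = 30.5 − 29.0 = 1.5000; the interval is 1.5000 ± 1.2414 = (0.26, 2.74).

(0.26, 2.74)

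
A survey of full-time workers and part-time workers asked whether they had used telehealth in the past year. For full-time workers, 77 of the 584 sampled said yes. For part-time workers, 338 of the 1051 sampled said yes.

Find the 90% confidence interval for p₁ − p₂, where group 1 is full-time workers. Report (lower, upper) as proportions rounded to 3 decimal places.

p̂₁ = 77/584 = 0.1318 and p̂₂ = 338/1051 = 0.3216.
SE₁ = √(p̂₁(1−p̂₁)/n₁) = √(0.1318·0.8682/584) = 0.01400; SE₂ = √(0.3216·0.6784/1051) = 0.01441.
Independent samples: SE of the difference = √(SE₁² + SE₂²) = √(0.000196 + 0.0002076481) = 0.02009.
z* for 90% confidence is 1.645, so the margin of error is 1.645 × 0.02009 = 0.03305.
Point estimate p̂₁ − p̂₂ = 0.1318 − 0.3216 = -0.1898.
-0.1898 ± 0.03305 → (-0.223, -0.157).

(-0.223, -0.157)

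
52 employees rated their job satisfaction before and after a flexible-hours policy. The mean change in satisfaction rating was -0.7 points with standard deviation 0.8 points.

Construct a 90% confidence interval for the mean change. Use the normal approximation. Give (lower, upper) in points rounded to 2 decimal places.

This is a matched-pairs design, so SE = s_d/√n = 0.8/√52 = 0.1109.
Margin = 1.645 × 0.1109 = 0.1824; the interval is -0.7 ± 0.1824 = (-0.88, -0.52).

(-0.88, -0.52)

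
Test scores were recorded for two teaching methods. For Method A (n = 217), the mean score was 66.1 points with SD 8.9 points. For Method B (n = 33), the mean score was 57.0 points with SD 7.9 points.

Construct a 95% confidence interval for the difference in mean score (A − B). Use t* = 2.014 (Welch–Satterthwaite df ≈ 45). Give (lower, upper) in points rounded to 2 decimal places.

SE₁ = s₁/√n₁ = 8.9/√217 = 0.6042; SE₂ = 7.9/√33 = 1.3752.
Independent samples, unequal variances: SE_diff = √(SE₁² + SE₂²) = √(0.36505764 + 1.89117504) = 1.5021.
t* = 2.014, so margin of error = 2.014 × 1.5021 = 3.0252.
Difference in means = 66.1 − 57.0 = 9.1000.
9.1000 ± 3.0252 → (6.07, 12.13).

(6.07, 12.13)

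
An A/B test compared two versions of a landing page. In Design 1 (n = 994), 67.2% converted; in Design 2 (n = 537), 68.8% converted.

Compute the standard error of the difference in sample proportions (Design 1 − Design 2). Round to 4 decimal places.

SE₁ = √(p̂₁(1−p̂₁)/n₁) = √(0.6720·0.3280/994) = 0.01489; SE₂ = √(0.6880·0.3120/537) = 0.01999.
Independent samples: SE of the difference = √(SE₁² + SE₂²) = √(0.0002217121 + 0.0003996001) = 0.02493.

0.0249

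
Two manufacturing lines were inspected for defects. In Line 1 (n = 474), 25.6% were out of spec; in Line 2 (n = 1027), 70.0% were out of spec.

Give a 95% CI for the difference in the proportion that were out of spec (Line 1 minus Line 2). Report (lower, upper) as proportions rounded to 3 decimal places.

SE₁ = √(p̂₁(1−p̂₁)/n₁) = √(0.2560·0.7440/474) = 0.02005; SE₂ = √(0.7000·0.3000/1027) = 0.01430.
Independent samples: SE of the difference = √(SE₁² + SE₂²) = √(0.0004020025 + 0.00020449) = 0.02463.
z* for 95% confidence is 1.960, so the margin of error is 1.960 × 0.02463 = 0.04827.
Point estimate p̂₁ − p̂₂ = 0.2560 − 0.7000 = -0.4440.
-0.4440 ± 0.04827 → (-0.492, -0.396).

(-0.492, -0.396)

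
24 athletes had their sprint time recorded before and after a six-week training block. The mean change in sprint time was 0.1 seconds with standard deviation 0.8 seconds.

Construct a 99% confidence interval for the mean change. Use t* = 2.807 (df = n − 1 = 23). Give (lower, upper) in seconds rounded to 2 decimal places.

This is a matched-pairs design, so SE = s_d/√n = 0.8/√24 = 0.1633.
Margin = 2.807 × 0.1633 = 0.4584; the interval is 0.1 ± 0.4584 = (-0.36, 0.56).

(-0.36, 0.56)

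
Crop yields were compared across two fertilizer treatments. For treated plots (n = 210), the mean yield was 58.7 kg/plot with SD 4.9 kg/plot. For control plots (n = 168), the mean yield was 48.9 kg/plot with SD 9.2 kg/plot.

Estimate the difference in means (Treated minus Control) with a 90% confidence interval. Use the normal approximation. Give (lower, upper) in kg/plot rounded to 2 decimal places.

Standard errors of each mean: 4.9/√210 = 0.3381 and 9.2/√168 = 0.7098.
SE(x̄₁ − x̄₂) = √(0.3381² + 0.7098²) = 0.7862 for independent samples with unequal variances.
With z* = 1.645, the margin is 1.645 × 0.7862 = 1.2933.
x̄₁ − x̄₂ = 58.7 − 48.9 = 9.8000; the interval is 9.8000 ± 1.2933 = (8.51, 11.09).

(8.51, 11.09)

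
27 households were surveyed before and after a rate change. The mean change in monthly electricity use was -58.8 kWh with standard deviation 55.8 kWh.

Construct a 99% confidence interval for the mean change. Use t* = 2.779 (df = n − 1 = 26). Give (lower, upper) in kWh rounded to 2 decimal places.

(-88.64, -28.96)

Paired design: SE = s_d/√n = 55.8/√27 = 10.7387.
t* = 2.779; margin of error = 2.779 × 10.7387 = 29.8428.
-58.8 ± 29.8428 → (-88.64, -28.96).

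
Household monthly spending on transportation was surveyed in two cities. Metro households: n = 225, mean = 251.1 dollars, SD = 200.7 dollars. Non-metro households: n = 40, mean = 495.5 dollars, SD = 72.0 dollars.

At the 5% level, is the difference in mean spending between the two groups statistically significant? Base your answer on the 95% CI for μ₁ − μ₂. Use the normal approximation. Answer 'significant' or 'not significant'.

Per-group SEs: s₁/√n₁ = 200.7/√225 = 13.3800, s₂/√n₂ = 72.0/√40 = 11.3842.
Unpooled SE of the difference: √(179.0244 + 129.60000964) = 17.5677.
Margin of error = z* · SE = 1.960 × 17.5677 = 34.4327.
x̄₁ − x̄₂ = 251.1 − 495.5 = -244.4000.
CI: -244.4000 ± 34.4327 = (-278.8327, -209.9673).
The interval (-278.8327, -209.9673) does not contain 0, so the difference is significant.

significant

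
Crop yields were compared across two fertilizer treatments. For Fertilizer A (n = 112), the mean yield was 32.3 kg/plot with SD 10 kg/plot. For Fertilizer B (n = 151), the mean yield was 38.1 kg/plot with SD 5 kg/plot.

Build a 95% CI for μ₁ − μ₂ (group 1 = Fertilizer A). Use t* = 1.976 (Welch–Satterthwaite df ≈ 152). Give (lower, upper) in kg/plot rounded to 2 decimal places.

(-7.83, -3.77)

SE₁ = s₁/√n₁ = 10/√112 = 0.9449; SE₂ = 5/√151 = 0.4069.
Independent samples, unequal variances: SE_diff = √(SE₁² + SE₂²) = √(0.89283601 + 0.16556761) = 1.0288.
t* = 1.976, so margin of error = 1.976 × 1.0288 = 2.0329.
Difference in means = 32.3 − 38.1 = -5.8000.
-5.8000 ± 2.0329 → (-7.83, -3.77).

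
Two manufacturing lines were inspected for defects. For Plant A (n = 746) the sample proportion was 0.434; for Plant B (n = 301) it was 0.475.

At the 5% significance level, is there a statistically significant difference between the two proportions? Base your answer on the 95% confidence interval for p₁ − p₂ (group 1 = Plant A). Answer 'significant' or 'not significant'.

The two standard errors are √(0.4340×0.5660/746) = 0.01815 and √(0.4750×0.5250/301) = 0.02878.
Because the samples are independent, SE_diff = √(0.01815² + 0.02878²) = 0.03403.
Using z* = 1.960 for 95%, ME = 1.960 × 0.03403 = 0.06670.
p̂₁ − p̂₂ = -0.0410; interval -0.0410 ± 0.06670 gives (-0.10770, 0.02570).
The interval (-0.10770, 0.02570) contains 0, so the difference is not significant.

not significant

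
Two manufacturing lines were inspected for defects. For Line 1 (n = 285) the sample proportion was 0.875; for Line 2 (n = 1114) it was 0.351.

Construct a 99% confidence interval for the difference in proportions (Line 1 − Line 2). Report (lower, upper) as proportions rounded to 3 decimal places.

(0.462, 0.586)

The two standard errors are √(0.8750×0.1250/285) = 0.01959 and √(0.3510×0.6490/1114) = 0.01430.
Because the samples are independent, SE_diff = √(0.01959² + 0.01430²) = 0.02425.
Using z* = 2.576 for 99%, ME = 2.576 × 0.02425 = 0.06247.
p̂₁ − p̂₂ = 0.5240; interval 0.5240 ± 0.06247 gives (0.462, 0.586).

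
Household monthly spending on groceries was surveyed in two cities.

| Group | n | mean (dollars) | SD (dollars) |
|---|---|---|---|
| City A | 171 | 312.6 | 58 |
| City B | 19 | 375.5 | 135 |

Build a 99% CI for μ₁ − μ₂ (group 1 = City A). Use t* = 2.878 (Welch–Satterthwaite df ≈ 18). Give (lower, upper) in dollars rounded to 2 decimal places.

(-152.94, 27.14)

SE₁ = s₁/√n₁ = 58/√171 = 4.4354; SE₂ = 135/√19 = 30.9711.
Independent samples, unequal variances: SE_diff = √(SE₁² + SE₂²) = √(19.67277316 + 959.20903521) = 31.2871.
t* = 2.878, so margin of error = 2.878 × 31.2871 = 90.0443.
Difference in means = 312.6 − 375.5 = -62.9000.
-62.9000 ± 90.0443 → (-152.94, 27.14).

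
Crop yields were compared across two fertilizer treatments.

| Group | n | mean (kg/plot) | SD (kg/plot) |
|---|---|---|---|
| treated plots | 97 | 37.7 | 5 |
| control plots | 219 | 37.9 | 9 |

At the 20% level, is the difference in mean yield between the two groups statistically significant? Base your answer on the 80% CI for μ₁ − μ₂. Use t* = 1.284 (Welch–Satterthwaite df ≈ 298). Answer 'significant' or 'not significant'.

Standard errors of each mean: 5/√97 = 0.5077 and 9/√219 = 0.6082.
SE(x̄₁ − x̄₂) = √(0.5077² + 0.6082²) = 0.7923 for independent samples with unequal variances.
With t* = 1.284, the margin is 1.284 × 0.7923 = 1.0173.
x̄₁ − x̄₂ = 37.7 − 37.9 = -0.2000; the interval is -0.2000 ± 1.0173 = (-1.2173, 0.8173).
The interval (-1.2173, 0.8173) contains 0, so the difference is not significant.

not significant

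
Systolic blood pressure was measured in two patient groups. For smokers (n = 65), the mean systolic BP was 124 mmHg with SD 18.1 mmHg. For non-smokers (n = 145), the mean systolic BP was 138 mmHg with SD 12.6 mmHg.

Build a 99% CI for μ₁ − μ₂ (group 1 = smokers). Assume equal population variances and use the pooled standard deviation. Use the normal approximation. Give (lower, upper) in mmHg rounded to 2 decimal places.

Pooled variance s_p² = [64·18.1² + 144·12.6²] / (65+145−2) = 210.7138, so s_p = 14.5160.
SE_diff = s_p·√(1/n₁ + 1/n₂) = 14.5160·√(1/65 + 1/145) = 2.1668.
z* = 2.576; margin = 2.576 × 2.1668 = 5.5817.
Difference = 124 − 138 = -14.0000.
-14.0000 ± 5.5817 → (-19.58, -8.42).

(-19.58, -8.42)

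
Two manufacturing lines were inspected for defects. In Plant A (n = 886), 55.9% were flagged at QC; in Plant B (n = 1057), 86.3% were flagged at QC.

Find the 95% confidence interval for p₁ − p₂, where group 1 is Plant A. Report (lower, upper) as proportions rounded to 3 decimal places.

Each SE is √(p̂(1−p̂)/n): √(0.5590·0.4410/886) = 0.01668 and √(0.8630·0.1370/1057) = 0.01058.
SE(p̂₁ − p̂₂) = √(SE₁² + SE₂²) = √(0.0002782224 + 0.0001119364) = 0.01975, since the two samples are independent.
At 95% confidence z* = 1.960; margin = 1.960 × 0.01975 = 0.03871.
The difference is 0.5590 − 0.8630 = -0.3040, so the interval is -0.3040 ± 0.03871 = (-0.343, -0.265).

(-0.343, -0.265)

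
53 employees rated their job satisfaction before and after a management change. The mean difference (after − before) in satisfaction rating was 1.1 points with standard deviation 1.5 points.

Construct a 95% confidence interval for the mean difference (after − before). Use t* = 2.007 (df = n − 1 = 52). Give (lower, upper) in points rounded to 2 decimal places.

Paired design: SE = s_d/√n = 1.5/√53 = 0.2060.
t* = 2.007; margin of error = 2.007 × 0.2060 = 0.4134.
1.1 ± 0.4134 → (0.69, 1.51).

(0.69, 1.51)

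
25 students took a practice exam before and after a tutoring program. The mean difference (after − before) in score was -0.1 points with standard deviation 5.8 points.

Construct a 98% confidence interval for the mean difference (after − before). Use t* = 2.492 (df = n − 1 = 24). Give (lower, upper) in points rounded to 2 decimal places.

(-2.99, 2.79)

Paired design: SE = s_d/√n = 5.8/√25 = 1.1600.
t* = 2.492; margin of error = 2.492 × 1.1600 = 2.8907.
-0.1 ± 2.8907 → (-2.99, 2.79).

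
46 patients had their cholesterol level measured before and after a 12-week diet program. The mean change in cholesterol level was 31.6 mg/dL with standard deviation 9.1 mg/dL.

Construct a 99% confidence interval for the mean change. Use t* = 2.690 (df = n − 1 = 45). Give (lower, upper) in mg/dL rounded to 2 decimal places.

(27.99, 35.21)

Paired design: SE = s_d/√n = 9.1/√46 = 1.3417.
t* = 2.690; margin of error = 2.690 × 1.3417 = 3.6092.
31.6 ± 3.6092 → (27.99, 35.21).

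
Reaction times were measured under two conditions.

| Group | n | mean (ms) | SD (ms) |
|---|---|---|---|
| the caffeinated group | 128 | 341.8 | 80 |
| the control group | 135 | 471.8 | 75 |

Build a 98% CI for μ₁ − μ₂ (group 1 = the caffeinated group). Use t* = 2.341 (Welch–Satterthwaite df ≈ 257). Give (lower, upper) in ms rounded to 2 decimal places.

(-152.41, -107.59)

Per-group SEs: s₁/√n₁ = 80/√128 = 7.0711, s₂/√n₂ = 75/√135 = 6.4550.
Unpooled SE of the difference: √(50.00045521 + 41.667025) = 9.5743.
Margin of error = t* · SE = 2.341 × 9.5743 = 22.4134.
x̄₁ − x̄₂ = 341.8 − 471.8 = -130.0000.
CI: -130.0000 ± 22.4134 = (-152.41, -107.59).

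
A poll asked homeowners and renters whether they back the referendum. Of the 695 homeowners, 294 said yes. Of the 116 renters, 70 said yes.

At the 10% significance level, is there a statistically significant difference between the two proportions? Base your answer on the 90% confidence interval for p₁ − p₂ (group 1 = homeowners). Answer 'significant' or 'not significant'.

significant

Sample proportions: 294/695 = 0.4230, 70/116 = 0.6034.
Each SE is √(p̂(1−p̂)/n): √(0.4230·0.5770/695) = 0.01874 and √(0.6034·0.3966/116) = 0.04542.
SE(p̂₁ − p̂₂) = √(SE₁² + SE₂²) = √(0.0003511876 + 0.0020629764) = 0.04913, since the two samples are independent.
At 90% confidence z* = 1.645; margin = 1.645 × 0.04913 = 0.08082.
The difference is 0.4230 − 0.6034 = -0.1804, so the interval is -0.1804 ± 0.08082 = (-0.26122, -0.09958).
The interval (-0.26122, -0.09958) does not contain 0, so the difference is significant.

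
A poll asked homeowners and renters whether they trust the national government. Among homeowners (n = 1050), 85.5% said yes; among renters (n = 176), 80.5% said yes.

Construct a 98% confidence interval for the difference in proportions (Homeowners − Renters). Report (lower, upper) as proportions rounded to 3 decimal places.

(-0.024, 0.124)

The two standard errors are √(0.8550×0.1450/1050) = 0.01087 and √(0.8050×0.1950/176) = 0.02986.
Because the samples are independent, SE_diff = √(0.01087² + 0.02986²) = 0.03178.
Using z* = 2.326 for 98%, ME = 2.326 × 0.03178 = 0.07392.
p̂₁ − p̂₂ = 0.0500; interval 0.0500 ± 0.07392 gives (-0.024, 0.124).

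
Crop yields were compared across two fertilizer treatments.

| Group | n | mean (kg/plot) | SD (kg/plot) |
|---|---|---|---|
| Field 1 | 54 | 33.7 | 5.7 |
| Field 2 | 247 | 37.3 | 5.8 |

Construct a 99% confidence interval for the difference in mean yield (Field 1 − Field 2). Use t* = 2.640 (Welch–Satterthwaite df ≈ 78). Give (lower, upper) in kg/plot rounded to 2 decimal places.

SE₁ = s₁/√n₁ = 5.7/√54 = 0.7757; SE₂ = 5.8/√247 = 0.3690.
Independent samples, unequal variances: SE_diff = √(SE₁² + SE₂²) = √(0.60171049 + 0.136161) = 0.8590.
t* = 2.640, so margin of error = 2.640 × 0.8590 = 2.2678.
Difference in means = 33.7 − 37.3 = -3.6000.
-3.6000 ± 2.2678 → (-5.87, -1.33).

(-5.87, -1.33)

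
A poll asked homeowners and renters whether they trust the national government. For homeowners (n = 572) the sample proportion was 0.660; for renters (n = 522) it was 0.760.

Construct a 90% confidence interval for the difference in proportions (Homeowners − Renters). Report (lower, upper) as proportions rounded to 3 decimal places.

(-0.145, -0.055)

The two standard errors are √(0.6600×0.3400/572) = 0.01981 and √(0.7600×0.2400/522) = 0.01869.
Because the samples are independent, SE_diff = √(0.01981² + 0.01869²) = 0.02724.
Using z* = 1.645 for 90%, ME = 1.645 × 0.02724 = 0.04481.
p̂₁ − p̂₂ = -0.1000; interval -0.1000 ± 0.04481 gives (-0.145, -0.055).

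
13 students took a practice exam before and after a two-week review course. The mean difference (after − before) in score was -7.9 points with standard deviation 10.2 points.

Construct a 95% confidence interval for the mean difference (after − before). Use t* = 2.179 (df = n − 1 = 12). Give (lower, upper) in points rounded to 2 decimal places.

(-14.06, -1.74)

This is a matched-pairs design, so SE = s_d/√n = 10.2/√13 = 2.8290.
Margin = 2.179 × 2.8290 = 6.1644; the interval is -7.9 ± 6.1644 = (-14.06, -1.74).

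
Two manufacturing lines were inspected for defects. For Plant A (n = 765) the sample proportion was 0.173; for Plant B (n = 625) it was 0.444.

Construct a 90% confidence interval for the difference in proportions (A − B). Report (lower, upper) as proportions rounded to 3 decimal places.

Each SE is √(p̂(1−p̂)/n): √(0.1730·0.8270/765) = 0.01368 and √(0.4440·0.5560/625) = 0.01987.
SE(p̂₁ − p̂₂) = √(SE₁² + SE₂²) = √(0.0001871424 + 0.0003948169) = 0.02412, since the two samples are independent.
At 90% confidence z* = 1.645; margin = 1.645 × 0.02412 = 0.03968.
The difference is 0.1730 − 0.4440 = -0.2710, so the interval is -0.2710 ± 0.03968 = (-0.311, -0.231).

(-0.311, -0.231)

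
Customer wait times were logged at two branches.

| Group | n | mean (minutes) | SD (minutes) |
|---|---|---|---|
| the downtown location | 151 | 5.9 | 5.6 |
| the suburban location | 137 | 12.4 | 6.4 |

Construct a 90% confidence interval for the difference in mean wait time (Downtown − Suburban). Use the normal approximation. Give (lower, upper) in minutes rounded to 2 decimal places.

(-7.67, -5.33)

Per-group SEs: s₁/√n₁ = 5.6/√151 = 0.4557, s₂/√n₂ = 6.4/√137 = 0.5468.
Unpooled SE of the difference: √(0.20766249 + 0.29899024) = 0.7118.
Margin of error = z* · SE = 1.645 × 0.7118 = 1.1709.
x̄₁ − x̄₂ = 5.9 − 12.4 = -6.5000.
CI: -6.5000 ± 1.1709 = (-7.67, -5.33).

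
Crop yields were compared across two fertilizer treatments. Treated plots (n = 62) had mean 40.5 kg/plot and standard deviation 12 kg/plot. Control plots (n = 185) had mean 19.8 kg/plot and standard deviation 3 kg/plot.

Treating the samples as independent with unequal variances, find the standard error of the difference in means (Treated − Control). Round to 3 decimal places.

Standard errors of each mean: 12/√62 = 1.5240 and 3/√185 = 0.2206.
SE(x̄₁ − x̄₂) = √(1.5240² + 0.2206²) = 1.5399 for independent samples with unequal variances.

1.540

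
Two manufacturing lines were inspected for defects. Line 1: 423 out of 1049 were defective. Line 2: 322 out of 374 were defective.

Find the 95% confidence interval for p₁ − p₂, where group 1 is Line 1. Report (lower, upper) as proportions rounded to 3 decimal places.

First, p̂₁ = 423/1049 = 0.4032; p̂₂ = 322/374 = 0.8610.
The two standard errors are √(0.4032×0.5968/1049) = 0.01515 and √(0.8610×0.1390/374) = 0.01789.
Because the samples are independent, SE_diff = √(0.01515² + 0.01789²) = 0.02344.
Using z* = 1.960 for 95%, ME = 1.960 × 0.02344 = 0.04594.
p̂₁ − p̂₂ = -0.4578; interval -0.4578 ± 0.04594 gives (-0.504, -0.412).

(-0.504, -0.412)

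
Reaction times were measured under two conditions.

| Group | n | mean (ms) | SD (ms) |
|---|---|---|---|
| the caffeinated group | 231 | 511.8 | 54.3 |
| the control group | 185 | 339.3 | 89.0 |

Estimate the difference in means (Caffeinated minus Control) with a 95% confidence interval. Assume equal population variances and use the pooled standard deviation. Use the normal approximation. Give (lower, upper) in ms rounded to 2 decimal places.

Pooled variance s_p² = [230·54.3² + 184·89.0²] / (231+185−2) = 5158.4944, so s_p = 71.8227.
SE_diff = s_p·√(1/n₁ + 1/n₂) = 71.8227·√(1/231 + 1/185) = 7.0863.
z* = 1.960; margin = 1.960 × 7.0863 = 13.8891.
Difference = 511.8 − 339.3 = 172.5000.
172.5000 ± 13.8891 → (158.61, 186.39).

(158.61, 186.39)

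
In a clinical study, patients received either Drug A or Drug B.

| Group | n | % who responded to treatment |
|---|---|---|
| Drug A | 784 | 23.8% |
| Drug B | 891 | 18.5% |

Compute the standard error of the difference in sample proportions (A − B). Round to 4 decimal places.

0.0200

The two standard errors are √(0.2380×0.7620/784) = 0.01521 and √(0.1850×0.8150/891) = 0.01301.
Because the samples are independent, SE_diff = √(0.01521² + 0.01301²) = 0.02002.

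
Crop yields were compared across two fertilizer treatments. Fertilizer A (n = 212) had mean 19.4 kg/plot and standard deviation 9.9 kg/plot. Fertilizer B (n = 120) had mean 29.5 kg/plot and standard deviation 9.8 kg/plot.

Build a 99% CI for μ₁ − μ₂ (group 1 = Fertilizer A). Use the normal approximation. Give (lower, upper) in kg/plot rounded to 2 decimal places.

Per-group SEs: s₁/√n₁ = 9.9/√212 = 0.6799, s₂/√n₂ = 9.8/√120 = 0.8946.
Unpooled SE of the difference: √(0.46226401 + 0.80030916) = 1.1236.
Margin of error = z* · SE = 2.576 × 1.1236 = 2.8944.
x̄₁ − x̄₂ = 19.4 − 29.5 = -10.1000.
CI: -10.1000 ± 2.8944 = (-12.99, -7.21).

(-12.99, -7.21)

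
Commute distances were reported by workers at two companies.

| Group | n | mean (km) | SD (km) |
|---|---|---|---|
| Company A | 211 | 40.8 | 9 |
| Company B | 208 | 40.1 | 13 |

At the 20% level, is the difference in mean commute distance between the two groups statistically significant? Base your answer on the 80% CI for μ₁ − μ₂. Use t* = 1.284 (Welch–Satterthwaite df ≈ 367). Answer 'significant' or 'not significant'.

not significant

SE₁ = s₁/√n₁ = 9/√211 = 0.6196; SE₂ = 13/√208 = 0.9014.
Independent samples, unequal variances: SE_diff = √(SE₁² + SE₂²) = √(0.38390416 + 0.81252196) = 1.0938.
t* = 1.284, so margin of error = 1.284 × 1.0938 = 1.4044.
Difference in means = 40.8 − 40.1 = 0.7000.
0.7000 ± 1.4044 → (-0.7044, 2.1044).
The interval (-0.7044, 2.1044) contains 0, so the difference is not significant.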